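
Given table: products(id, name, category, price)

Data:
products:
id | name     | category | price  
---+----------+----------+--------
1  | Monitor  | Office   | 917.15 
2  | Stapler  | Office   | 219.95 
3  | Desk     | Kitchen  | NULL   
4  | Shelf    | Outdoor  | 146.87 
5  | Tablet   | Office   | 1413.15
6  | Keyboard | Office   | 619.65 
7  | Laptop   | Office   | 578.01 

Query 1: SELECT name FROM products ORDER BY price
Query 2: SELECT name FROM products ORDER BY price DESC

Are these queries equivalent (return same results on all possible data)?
No, not equivalent

Query 1 returns: [('Desk',), ('Shelf',), ('Stapler',), ('Laptop',), ('Keyboard',), ('Monitor',), ('Tablet',)]
Query 2 returns: [('Tablet',), ('Monitor',), ('Keyboard',), ('Laptop',), ('Stapler',), ('Shelf',), ('Desk',)]

Reason: ASC vs DESC gives opposite ordering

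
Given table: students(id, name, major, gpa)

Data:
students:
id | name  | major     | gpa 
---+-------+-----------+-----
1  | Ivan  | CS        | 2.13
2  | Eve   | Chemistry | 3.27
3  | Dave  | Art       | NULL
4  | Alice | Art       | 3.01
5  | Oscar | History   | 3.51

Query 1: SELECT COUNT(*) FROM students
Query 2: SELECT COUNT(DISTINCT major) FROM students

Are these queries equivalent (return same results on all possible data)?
No, not equivalent

Query 1 returns: [(5,)]
Query 2 returns: [(4,)]

Reason: COUNT(*) counts rows, COUNT(DISTINCT major) counts unique majors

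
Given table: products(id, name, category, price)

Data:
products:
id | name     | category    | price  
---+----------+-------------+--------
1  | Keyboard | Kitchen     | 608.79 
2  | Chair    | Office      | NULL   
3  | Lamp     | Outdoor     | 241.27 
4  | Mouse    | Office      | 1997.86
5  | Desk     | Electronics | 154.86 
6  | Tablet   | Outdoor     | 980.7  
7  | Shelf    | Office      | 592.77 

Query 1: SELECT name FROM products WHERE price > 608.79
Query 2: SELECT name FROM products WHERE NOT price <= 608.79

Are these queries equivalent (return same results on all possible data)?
Yes, equivalent

Both queries return: [('Mouse',), ('Tablet',)]

Reason: Both filter price > 608.79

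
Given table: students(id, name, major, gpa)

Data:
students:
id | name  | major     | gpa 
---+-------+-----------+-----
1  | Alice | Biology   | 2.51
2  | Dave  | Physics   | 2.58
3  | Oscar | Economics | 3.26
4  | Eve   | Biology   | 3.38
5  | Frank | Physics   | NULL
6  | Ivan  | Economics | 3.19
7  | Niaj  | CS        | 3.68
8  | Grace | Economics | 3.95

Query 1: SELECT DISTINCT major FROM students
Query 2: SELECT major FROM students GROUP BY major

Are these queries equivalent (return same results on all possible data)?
Yes, equivalent

Both queries return: [('Biology',), ('CS',), ('Economics',), ('Physics',)]

Reason: Both get unique majors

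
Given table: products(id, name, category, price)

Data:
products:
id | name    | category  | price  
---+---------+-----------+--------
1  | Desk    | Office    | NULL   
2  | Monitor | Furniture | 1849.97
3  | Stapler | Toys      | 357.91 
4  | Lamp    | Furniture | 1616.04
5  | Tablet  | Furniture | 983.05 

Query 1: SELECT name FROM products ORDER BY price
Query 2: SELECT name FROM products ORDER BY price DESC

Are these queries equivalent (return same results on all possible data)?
No, not equivalent

Query 1 returns: [('Desk',), ('Stapler',), ('Tablet',), ('Lamp',), ('Monitor',)]
Query 2 returns: [('Monitor',), ('Lamp',), ('Tablet',), ('Stapler',), ('Desk',)]

Reason: ASC vs DESC gives opposite ordering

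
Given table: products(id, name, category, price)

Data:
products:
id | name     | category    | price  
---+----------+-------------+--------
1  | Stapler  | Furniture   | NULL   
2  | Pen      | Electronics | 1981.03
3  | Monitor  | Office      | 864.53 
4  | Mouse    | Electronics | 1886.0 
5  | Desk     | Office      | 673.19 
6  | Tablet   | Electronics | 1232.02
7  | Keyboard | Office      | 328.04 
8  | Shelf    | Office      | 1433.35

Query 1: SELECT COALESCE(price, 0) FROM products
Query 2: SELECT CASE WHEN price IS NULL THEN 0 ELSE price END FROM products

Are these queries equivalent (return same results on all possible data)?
Yes, equivalent

Both queries return: [(0,), (328.04,), (673.19,), (864.53,), (1232.02,), (1433.35,), (1886.0,), (1981.03,)]

Reason: COALESCE vs CASE for NULL handling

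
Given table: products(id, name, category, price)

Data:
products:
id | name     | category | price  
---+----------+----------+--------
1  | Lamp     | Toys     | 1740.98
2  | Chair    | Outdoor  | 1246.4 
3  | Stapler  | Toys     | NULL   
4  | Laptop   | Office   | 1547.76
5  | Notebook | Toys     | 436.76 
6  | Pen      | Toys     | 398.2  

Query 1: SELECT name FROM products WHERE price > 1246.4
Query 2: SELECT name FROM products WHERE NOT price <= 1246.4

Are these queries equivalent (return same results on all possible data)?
Yes, equivalent

Both queries return: [('Lamp',), ('Laptop',)]

Reason: Both filter price > 1246.4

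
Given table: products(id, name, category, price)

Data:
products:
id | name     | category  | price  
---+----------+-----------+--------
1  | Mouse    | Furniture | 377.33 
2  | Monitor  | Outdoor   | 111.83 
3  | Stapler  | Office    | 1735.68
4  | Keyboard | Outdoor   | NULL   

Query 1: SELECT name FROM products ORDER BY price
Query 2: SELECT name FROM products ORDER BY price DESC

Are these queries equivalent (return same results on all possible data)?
No, not equivalent

Query 1 returns: [('Keyboard',), ('Monitor',), ('Mouse',), ('Stapler',)]
Query 2 returns: [('Stapler',), ('Mouse',), ('Monitor',), ('Keyboard',)]

Reason: ASC vs DESC gives opposite ordering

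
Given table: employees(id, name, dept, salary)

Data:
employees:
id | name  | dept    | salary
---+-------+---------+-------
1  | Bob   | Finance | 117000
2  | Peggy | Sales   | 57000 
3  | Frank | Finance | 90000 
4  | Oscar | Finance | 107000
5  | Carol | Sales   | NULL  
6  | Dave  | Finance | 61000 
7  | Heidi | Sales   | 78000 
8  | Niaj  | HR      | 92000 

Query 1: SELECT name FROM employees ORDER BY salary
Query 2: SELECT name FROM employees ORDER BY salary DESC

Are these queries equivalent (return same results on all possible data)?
No, not equivalent

Query 1 returns: [('Carol',), ('Peggy',), ('Dave',), ('Heidi',), ('Frank',), ('Niaj',), ('Oscar',), ('Bob',)]
Query 2 returns: [('Bob',), ('Oscar',), ('Niaj',), ('Frank',), ('Heidi',), ('Dave',), ('Peggy',), ('Carol',)]

Reason: ASC vs DESC gives opposite ordering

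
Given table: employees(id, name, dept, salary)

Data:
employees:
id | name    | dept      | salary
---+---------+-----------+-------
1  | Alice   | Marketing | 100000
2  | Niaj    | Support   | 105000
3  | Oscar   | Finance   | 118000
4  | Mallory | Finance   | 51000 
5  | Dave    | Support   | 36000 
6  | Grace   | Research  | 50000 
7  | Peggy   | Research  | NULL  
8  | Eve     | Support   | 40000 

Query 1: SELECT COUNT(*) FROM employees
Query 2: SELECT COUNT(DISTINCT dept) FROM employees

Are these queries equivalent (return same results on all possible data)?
No, not equivalent

Query 1 returns: [(8,)]
Query 2 returns: [(4,)]

Reason: COUNT(*) counts rows, COUNT(DISTINCT dept) counts unique depts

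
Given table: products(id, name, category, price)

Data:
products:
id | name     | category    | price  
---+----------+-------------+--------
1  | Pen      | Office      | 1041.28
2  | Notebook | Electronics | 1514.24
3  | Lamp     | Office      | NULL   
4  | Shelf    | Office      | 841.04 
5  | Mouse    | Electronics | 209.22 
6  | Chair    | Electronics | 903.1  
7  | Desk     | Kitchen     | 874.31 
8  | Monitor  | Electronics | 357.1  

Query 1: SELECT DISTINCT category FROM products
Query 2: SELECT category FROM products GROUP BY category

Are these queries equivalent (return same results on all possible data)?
Yes, equivalent

Both queries return: [('Electronics',), ('Kitchen',), ('Office',)]

Reason: Both get unique categorys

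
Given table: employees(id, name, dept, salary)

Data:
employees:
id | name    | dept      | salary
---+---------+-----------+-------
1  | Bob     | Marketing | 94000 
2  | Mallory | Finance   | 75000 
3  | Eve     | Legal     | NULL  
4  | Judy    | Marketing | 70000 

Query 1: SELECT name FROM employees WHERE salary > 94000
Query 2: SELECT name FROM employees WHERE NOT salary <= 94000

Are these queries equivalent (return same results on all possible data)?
Yes, equivalent

Both queries return: []

Reason: Both filter salary > 94000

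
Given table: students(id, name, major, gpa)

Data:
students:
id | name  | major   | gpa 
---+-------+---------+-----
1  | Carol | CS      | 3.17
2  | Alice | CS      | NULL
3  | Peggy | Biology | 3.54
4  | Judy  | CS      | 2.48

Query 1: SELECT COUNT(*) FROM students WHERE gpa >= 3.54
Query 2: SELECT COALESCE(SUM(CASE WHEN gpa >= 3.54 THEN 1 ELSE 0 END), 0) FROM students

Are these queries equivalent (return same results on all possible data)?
Yes, equivalent

Both queries return: [(1,)]

Reason: COUNT with WHERE vs conditional SUM (COALESCE handles empty-table NULL)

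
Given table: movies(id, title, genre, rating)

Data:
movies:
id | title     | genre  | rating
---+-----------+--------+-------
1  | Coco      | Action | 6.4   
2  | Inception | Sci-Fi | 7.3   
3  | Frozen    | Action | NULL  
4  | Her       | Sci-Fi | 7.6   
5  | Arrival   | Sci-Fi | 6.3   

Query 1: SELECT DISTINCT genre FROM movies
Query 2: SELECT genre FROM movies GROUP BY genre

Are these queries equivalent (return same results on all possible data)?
Yes, equivalent

Both queries return: [('Action',), ('Sci-Fi',)]

Reason: Both get unique genres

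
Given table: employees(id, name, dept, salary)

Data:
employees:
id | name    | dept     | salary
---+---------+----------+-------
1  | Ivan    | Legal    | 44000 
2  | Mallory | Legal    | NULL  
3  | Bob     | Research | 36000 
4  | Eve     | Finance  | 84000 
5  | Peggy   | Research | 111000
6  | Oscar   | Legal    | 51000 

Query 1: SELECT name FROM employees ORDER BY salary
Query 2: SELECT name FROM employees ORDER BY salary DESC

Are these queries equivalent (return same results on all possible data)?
No, not equivalent

Query 1 returns: [('Mallory',), ('Bob',), ('Ivan',), ('Oscar',), ('Eve',), ('Peggy',)]
Query 2 returns: [('Peggy',), ('Eve',), ('Oscar',), ('Ivan',), ('Bob',), ('Mallory',)]

Reason: ASC vs DESC gives opposite ordering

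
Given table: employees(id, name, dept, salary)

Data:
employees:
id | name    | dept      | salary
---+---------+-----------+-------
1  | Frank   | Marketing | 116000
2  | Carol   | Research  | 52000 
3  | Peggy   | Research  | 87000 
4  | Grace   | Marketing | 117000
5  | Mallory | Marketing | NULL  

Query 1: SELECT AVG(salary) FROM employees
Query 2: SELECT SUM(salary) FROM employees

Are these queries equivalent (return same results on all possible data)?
No, not equivalent

Query 1 returns: [(93000.0,)]
Query 2 returns: [(372000,)]

Reason: AVG vs SUM give different aggregate values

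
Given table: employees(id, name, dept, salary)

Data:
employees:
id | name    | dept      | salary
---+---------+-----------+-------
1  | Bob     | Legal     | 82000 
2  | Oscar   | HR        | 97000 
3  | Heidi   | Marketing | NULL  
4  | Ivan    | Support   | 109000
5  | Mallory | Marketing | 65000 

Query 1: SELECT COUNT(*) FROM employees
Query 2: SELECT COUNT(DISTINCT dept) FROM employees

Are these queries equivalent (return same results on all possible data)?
No, not equivalent

Query 1 returns: [(5,)]
Query 2 returns: [(4,)]

Reason: COUNT(*) counts rows, COUNT(DISTINCT dept) counts unique depts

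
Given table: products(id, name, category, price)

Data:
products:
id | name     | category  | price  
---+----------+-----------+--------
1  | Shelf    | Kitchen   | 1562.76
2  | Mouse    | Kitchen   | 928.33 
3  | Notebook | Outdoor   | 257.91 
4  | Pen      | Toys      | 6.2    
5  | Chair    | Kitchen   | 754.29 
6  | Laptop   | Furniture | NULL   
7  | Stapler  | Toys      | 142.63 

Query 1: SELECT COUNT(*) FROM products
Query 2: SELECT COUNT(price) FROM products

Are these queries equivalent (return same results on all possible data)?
No, not equivalent

Query 1 returns: [(7,)]
Query 2 returns: [(6,)]

Reason: COUNT(*) includes NULLs, COUNT(column) excludes them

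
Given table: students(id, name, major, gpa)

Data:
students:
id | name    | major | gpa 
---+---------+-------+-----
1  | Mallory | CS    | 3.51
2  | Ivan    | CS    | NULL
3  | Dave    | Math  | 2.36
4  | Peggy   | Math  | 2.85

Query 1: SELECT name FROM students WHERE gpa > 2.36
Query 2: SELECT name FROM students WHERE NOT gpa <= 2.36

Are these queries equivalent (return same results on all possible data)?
Yes, equivalent

Both queries return: [('Mallory',), ('Peggy',)]

Reason: Both filter gpa > 2.36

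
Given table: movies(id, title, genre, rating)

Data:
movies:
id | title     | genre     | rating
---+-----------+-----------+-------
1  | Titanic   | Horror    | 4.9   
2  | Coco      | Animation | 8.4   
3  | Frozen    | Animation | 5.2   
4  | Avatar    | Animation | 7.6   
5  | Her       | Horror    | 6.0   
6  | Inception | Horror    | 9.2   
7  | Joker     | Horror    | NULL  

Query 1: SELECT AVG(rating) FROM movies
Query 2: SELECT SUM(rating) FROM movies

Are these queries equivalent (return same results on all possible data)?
No, not equivalent

Query 1 returns: [(6.883333333333333,)]
Query 2 returns: [(41.3,)]

Reason: AVG vs SUM give different aggregate values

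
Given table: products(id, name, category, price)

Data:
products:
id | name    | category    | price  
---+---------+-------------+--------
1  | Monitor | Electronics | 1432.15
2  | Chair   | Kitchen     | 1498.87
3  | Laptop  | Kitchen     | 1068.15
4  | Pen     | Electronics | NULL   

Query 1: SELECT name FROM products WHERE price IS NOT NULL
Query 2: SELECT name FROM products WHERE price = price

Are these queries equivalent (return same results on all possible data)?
Yes, equivalent

Both queries return: [('Chair',), ('Laptop',), ('Monitor',)]

Reason: IS NOT NULL vs self-equality (both exclude NULLs)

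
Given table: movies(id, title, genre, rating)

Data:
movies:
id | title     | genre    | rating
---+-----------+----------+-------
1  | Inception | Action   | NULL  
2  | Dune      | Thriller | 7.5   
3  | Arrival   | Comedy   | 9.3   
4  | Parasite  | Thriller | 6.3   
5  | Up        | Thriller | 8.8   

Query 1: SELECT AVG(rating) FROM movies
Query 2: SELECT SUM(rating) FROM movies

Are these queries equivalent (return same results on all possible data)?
No, not equivalent

Query 1 returns: [(7.9750000000000005,)]
Query 2 returns: [(31.900000000000002,)]

Reason: AVG vs SUM give different aggregate values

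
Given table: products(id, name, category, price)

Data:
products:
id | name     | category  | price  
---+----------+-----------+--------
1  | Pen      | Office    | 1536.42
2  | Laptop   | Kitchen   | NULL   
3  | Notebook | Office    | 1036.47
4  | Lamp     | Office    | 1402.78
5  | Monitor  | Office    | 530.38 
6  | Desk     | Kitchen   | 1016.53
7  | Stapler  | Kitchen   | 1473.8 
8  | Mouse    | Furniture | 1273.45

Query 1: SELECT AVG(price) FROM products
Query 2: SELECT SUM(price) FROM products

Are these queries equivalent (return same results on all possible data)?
No, not equivalent

Query 1 returns: [(1181.4042857142856,)]
Query 2 returns: [(8269.83,)]

Reason: AVG vs SUM give different aggregate values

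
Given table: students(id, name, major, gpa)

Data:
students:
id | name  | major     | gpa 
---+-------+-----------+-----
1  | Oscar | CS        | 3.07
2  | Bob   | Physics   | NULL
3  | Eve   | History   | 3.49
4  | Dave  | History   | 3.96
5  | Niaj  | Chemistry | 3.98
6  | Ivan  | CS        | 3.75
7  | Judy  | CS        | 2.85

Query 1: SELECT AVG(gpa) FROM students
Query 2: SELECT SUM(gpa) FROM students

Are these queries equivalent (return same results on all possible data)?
No, not equivalent

Query 1 returns: [(3.516666666666667,)]
Query 2 returns: [(21.1,)]

Reason: AVG vs SUM give different aggregate values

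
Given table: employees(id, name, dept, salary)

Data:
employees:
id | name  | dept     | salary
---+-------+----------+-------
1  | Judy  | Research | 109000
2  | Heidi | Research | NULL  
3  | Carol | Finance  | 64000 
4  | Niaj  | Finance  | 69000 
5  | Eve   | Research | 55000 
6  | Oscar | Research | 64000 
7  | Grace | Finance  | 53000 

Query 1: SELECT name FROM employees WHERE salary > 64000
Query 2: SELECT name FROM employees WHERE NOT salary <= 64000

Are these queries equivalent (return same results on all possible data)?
Yes, equivalent

Both queries return: [('Judy',), ('Niaj',)]

Reason: Both filter salary > 64000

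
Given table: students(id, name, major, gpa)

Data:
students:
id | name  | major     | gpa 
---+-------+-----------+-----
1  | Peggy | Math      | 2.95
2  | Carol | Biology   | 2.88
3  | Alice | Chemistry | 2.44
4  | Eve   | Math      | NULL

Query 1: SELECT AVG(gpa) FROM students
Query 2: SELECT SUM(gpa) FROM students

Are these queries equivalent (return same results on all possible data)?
No, not equivalent

Query 1 returns: [(2.7566666666666664,)]
Query 2 returns: [(8.27,)]

Reason: AVG vs SUM give different aggregate values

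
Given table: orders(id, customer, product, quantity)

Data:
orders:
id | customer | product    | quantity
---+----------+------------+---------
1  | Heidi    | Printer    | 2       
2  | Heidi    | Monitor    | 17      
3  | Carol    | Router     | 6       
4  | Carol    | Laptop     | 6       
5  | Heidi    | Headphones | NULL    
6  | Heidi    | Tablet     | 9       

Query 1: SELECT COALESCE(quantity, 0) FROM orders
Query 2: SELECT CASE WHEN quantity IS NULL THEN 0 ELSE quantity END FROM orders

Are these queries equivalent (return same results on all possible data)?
Yes, equivalent

Both queries return: [(0,), (2,), (6,), (6,), (9,), (17,)]

Reason: COALESCE vs CASE for NULL handling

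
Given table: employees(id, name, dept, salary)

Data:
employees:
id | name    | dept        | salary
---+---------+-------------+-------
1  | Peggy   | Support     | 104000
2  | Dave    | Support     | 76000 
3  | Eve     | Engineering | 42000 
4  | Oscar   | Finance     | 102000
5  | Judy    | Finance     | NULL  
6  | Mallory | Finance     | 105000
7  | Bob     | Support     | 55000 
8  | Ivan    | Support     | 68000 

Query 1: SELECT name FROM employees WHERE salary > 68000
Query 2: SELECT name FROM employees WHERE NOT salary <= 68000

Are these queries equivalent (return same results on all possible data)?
Yes, equivalent

Both queries return: [('Dave',), ('Mallory',), ('Oscar',), ('Peggy',)]

Reason: Both filter salary > 68000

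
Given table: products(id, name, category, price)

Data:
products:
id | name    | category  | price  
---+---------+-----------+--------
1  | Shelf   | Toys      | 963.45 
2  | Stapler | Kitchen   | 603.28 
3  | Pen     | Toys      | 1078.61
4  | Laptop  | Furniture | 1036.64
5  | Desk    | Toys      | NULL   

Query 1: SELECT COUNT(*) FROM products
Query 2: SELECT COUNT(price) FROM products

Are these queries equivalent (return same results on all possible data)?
No, not equivalent

Query 1 returns: [(5,)]
Query 2 returns: [(4,)]

Reason: COUNT(*) includes NULLs, COUNT(column) excludes them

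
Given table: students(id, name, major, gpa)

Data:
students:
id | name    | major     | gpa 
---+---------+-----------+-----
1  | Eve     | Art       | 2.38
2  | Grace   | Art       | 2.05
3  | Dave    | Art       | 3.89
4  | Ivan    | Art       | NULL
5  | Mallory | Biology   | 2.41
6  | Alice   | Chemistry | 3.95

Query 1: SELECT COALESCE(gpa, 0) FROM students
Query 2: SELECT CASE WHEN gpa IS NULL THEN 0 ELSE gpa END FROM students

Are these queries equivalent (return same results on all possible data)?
Yes, equivalent

Both queries return: [(0,), (2.05,), (2.38,), (2.41,), (3.89,), (3.95,)]

Reason: COALESCE vs CASE for NULL handling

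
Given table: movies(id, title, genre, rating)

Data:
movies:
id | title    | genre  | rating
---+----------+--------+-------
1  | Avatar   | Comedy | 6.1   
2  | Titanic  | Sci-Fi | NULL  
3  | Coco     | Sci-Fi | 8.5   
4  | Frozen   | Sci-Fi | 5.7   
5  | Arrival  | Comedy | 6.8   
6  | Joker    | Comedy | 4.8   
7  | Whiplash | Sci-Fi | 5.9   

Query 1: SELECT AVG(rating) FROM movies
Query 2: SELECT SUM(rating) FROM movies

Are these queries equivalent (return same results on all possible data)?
No, not equivalent

Query 1 returns: [(6.3,)]
Query 2 returns: [(37.8,)]

Reason: AVG vs SUM give different aggregate values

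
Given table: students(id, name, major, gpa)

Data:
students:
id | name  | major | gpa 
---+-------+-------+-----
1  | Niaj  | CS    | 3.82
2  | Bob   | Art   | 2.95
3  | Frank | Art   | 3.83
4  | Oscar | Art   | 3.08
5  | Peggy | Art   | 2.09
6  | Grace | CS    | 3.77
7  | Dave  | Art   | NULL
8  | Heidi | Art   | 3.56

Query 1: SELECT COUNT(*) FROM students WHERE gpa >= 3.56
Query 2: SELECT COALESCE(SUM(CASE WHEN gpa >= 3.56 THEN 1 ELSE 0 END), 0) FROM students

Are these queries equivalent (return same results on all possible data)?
Yes, equivalent

Both queries return: [(4,)]

Reason: COUNT with WHERE vs conditional SUM (COALESCE handles empty-table NULL)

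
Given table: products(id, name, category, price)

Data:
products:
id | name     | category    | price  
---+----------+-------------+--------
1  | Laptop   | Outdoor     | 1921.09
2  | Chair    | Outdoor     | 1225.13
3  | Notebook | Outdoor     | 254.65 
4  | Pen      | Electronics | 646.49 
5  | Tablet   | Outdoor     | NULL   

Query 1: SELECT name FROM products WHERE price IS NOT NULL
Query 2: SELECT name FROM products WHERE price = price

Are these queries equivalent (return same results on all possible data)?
Yes, equivalent

Both queries return: [('Chair',), ('Laptop',), ('Notebook',), ('Pen',)]

Reason: IS NOT NULL vs self-equality (both exclude NULLs)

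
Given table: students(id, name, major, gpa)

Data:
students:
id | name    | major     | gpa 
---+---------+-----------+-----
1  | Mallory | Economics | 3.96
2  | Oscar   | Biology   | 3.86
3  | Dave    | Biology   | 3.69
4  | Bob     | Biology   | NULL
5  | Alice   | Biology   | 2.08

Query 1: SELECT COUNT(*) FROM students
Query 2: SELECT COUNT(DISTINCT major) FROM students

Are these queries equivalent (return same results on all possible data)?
No, not equivalent

Query 1 returns: [(5,)]
Query 2 returns: [(2,)]

Reason: COUNT(*) counts rows, COUNT(DISTINCT major) counts unique majors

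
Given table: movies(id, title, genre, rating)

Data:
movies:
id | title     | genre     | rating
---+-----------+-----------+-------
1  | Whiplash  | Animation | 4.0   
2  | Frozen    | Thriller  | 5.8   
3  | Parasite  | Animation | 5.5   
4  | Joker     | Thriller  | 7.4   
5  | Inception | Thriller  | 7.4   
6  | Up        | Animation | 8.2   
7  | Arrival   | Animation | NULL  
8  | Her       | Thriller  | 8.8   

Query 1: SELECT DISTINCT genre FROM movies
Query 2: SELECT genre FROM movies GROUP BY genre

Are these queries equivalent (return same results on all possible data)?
Yes, equivalent

Both queries return: [('Animation',), ('Thriller',)]

Reason: Both get unique genres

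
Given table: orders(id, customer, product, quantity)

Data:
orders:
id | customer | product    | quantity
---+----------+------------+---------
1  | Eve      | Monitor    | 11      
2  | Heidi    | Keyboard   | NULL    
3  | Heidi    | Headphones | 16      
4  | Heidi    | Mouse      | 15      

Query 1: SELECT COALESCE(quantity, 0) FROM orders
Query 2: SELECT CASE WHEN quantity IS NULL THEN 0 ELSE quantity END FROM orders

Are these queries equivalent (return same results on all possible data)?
Yes, equivalent

Both queries return: [(0,), (11,), (15,), (16,)]

Reason: COALESCE vs CASE for NULL handling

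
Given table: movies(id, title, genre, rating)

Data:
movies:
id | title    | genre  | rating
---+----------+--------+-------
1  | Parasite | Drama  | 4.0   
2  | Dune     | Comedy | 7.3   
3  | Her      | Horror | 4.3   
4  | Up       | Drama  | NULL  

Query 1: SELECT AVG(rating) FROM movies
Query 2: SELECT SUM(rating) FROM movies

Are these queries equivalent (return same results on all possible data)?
No, not equivalent

Query 1 returns: [(5.2,)]
Query 2 returns: [(15.6,)]

Reason: AVG vs SUM give different aggregate values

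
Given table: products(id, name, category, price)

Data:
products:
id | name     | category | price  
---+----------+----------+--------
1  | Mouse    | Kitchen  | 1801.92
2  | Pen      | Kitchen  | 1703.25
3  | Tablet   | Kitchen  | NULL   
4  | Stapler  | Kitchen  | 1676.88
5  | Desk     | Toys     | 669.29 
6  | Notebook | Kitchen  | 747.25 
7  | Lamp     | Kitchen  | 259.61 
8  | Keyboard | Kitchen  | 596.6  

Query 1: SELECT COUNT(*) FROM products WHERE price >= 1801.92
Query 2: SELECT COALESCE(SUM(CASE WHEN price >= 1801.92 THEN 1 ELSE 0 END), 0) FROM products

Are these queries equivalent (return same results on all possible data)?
Yes, equivalent

Both queries return: [(1,)]

Reason: COUNT with WHERE vs conditional SUM (COALESCE handles empty-table NULL)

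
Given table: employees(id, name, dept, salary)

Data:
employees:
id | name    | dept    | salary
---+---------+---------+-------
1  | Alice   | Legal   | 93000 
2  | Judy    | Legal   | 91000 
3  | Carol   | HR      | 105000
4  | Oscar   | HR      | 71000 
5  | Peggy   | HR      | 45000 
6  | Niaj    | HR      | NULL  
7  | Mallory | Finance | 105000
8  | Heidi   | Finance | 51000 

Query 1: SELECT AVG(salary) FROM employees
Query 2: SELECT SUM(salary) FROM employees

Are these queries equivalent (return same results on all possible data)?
No, not equivalent

Query 1 returns: [(80142.85714285714,)]
Query 2 returns: [(561000,)]

Reason: AVG vs SUM give different aggregate values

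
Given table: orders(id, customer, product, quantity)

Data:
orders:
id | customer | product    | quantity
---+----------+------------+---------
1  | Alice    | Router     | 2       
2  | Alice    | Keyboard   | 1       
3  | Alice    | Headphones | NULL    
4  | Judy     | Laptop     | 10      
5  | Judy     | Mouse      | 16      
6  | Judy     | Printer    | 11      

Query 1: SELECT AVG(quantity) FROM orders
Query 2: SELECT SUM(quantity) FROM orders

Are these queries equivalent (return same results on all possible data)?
No, not equivalent

Query 1 returns: [(8.0,)]
Query 2 returns: [(40,)]

Reason: AVG vs SUM give different aggregate values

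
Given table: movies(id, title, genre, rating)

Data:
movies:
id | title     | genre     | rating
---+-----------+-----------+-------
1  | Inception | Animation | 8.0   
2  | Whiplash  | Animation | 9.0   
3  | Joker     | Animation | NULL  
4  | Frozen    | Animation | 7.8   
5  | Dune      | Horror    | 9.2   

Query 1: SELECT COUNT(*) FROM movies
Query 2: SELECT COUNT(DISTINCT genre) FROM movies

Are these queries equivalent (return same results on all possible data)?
No, not equivalent

Query 1 returns: [(5,)]
Query 2 returns: [(2,)]

Reason: COUNT(*) counts rows, COUNT(DISTINCT genre) counts unique genres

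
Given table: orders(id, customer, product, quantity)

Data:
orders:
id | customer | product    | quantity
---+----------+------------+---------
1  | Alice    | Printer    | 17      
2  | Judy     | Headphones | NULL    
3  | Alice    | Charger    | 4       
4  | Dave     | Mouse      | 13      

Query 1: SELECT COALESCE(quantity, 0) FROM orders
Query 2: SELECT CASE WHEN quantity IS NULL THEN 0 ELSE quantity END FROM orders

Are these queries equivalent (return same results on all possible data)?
Yes, equivalent

Both queries return: [(0,), (4,), (13,), (17,)]

Reason: COALESCE vs CASE for NULL handling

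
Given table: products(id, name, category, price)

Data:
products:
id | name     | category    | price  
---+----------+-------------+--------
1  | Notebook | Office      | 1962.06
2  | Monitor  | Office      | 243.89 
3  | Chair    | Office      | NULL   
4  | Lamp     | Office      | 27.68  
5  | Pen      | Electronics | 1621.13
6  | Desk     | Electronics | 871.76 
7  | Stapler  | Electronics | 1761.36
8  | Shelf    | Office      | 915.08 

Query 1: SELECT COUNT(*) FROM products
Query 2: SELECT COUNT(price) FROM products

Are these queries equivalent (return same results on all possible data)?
No, not equivalent

Query 1 returns: [(8,)]
Query 2 returns: [(7,)]

Reason: COUNT(*) includes NULLs, COUNT(column) excludes them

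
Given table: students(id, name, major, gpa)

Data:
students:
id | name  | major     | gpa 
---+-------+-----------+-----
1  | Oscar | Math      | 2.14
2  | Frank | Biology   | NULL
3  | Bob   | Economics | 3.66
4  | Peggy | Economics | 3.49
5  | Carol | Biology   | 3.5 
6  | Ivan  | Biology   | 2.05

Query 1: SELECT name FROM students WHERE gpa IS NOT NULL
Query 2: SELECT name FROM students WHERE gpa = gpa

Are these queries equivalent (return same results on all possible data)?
Yes, equivalent

Both queries return: [('Bob',), ('Carol',), ('Ivan',), ('Oscar',), ('Peggy',)]

Reason: IS NOT NULL vs self-equality (both exclude NULLs)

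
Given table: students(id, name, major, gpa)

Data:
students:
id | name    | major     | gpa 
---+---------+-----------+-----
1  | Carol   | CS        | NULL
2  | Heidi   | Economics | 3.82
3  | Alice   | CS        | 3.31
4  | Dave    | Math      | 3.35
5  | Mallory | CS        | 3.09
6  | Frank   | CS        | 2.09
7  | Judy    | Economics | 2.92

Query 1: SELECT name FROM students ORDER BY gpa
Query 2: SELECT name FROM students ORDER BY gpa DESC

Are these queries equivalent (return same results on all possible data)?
No, not equivalent

Query 1 returns: [('Carol',), ('Frank',), ('Judy',), ('Mallory',), ('Alice',), ('Dave',), ('Heidi',)]
Query 2 returns: [('Heidi',), ('Dave',), ('Alice',), ('Mallory',), ('Judy',), ('Frank',), ('Carol',)]

Reason: ASC vs DESC gives opposite ordering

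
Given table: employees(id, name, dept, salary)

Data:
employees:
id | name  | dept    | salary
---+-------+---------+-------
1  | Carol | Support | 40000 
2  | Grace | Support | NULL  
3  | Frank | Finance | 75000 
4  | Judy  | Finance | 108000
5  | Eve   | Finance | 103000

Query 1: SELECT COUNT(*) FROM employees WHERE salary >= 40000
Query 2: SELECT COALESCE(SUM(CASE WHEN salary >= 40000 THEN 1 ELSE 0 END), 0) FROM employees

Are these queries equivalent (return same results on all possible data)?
Yes, equivalent

Both queries return: [(4,)]

Reason: COUNT with WHERE vs conditional SUM (COALESCE handles empty-table NULL)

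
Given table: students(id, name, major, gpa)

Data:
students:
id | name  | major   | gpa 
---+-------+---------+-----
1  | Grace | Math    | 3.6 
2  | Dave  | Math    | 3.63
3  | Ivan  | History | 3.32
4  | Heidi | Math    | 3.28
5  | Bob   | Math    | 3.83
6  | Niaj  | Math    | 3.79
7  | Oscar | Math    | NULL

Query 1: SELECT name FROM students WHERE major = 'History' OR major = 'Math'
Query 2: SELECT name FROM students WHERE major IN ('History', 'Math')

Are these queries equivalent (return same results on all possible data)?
Yes, equivalent

Both queries return: [('Bob',), ('Dave',), ('Grace',), ('Heidi',), ('Ivan',), ('Niaj',), ('Oscar',)]

Reason: OR vs IN are equivalent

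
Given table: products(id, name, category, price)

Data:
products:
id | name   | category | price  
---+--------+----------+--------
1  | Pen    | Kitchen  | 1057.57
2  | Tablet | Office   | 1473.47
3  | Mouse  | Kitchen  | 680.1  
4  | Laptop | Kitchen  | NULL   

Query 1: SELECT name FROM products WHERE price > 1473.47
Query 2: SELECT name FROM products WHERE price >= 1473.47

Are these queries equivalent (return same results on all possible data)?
No, not equivalent

Query 1 returns: []
Query 2 returns: [('Tablet',)]

Reason: > vs >= gives different results when price = 1473.47 exists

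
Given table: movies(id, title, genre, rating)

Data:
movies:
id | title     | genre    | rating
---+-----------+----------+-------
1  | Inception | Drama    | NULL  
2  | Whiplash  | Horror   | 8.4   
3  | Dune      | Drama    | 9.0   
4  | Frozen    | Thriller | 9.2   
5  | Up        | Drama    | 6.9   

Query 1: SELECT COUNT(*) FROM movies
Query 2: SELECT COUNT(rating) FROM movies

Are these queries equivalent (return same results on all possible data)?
No, not equivalent

Query 1 returns: [(5,)]
Query 2 returns: [(4,)]

Reason: COUNT(*) includes NULLs, COUNT(column) excludes them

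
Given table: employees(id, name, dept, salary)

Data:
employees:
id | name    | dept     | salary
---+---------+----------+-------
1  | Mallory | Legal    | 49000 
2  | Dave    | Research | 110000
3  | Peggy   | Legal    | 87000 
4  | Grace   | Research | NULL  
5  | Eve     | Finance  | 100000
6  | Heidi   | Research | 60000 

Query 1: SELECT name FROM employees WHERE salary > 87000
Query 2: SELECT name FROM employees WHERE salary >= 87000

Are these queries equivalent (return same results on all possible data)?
No, not equivalent

Query 1 returns: [('Dave',), ('Eve',)]
Query 2 returns: [('Dave',), ('Peggy',), ('Eve',)]

Reason: > vs >= gives different results when salary = 87000 exists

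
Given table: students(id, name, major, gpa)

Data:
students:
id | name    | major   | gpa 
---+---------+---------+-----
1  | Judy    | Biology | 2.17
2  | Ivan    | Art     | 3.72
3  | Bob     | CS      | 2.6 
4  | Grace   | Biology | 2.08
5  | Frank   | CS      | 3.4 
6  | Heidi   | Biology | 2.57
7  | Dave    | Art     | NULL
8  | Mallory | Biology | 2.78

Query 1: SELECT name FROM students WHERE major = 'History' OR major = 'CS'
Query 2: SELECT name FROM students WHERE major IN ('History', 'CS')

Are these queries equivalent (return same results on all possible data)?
Yes, equivalent

Both queries return: [('Bob',), ('Frank',)]

Reason: OR vs IN are equivalent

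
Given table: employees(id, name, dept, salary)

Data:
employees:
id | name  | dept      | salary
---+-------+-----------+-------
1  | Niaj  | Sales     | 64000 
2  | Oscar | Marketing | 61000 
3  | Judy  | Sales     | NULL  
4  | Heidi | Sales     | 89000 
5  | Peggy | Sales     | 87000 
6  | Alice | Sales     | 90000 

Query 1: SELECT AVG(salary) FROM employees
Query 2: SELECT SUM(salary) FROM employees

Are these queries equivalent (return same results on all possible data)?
No, not equivalent

Query 1 returns: [(78200.0,)]
Query 2 returns: [(391000,)]

Reason: AVG vs SUM give different aggregate values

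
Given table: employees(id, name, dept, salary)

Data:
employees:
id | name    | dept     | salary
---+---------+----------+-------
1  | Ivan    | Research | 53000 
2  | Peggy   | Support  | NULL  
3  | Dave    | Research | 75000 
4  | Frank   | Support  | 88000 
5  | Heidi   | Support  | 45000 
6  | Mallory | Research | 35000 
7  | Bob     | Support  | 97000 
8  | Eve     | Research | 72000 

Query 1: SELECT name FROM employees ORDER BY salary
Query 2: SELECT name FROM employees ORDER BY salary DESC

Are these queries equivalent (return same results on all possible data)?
No, not equivalent

Query 1 returns: [('Peggy',), ('Mallory',), ('Heidi',), ('Ivan',), ('Eve',), ('Dave',), ('Frank',), ('Bob',)]
Query 2 returns: [('Bob',), ('Frank',), ('Dave',), ('Eve',), ('Ivan',), ('Heidi',), ('Mallory',), ('Peggy',)]

Reason: ASC vs DESC gives opposite ordering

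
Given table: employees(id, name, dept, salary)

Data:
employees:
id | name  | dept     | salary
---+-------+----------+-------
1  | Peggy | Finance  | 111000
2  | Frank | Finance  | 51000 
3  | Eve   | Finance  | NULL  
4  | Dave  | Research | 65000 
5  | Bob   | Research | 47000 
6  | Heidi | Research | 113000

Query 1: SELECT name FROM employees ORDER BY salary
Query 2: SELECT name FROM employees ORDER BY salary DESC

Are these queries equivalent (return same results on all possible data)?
No, not equivalent

Query 1 returns: [('Eve',), ('Bob',), ('Frank',), ('Dave',), ('Peggy',), ('Heidi',)]
Query 2 returns: [('Heidi',), ('Peggy',), ('Dave',), ('Frank',), ('Bob',), ('Eve',)]

Reason: ASC vs DESC gives opposite ordering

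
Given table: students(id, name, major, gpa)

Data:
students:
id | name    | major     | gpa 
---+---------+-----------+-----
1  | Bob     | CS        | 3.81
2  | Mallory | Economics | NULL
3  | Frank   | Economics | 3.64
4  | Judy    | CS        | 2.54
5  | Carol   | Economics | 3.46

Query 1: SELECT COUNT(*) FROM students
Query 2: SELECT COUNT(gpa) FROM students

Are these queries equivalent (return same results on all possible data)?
No, not equivalent

Query 1 returns: [(5,)]
Query 2 returns: [(4,)]

Reason: COUNT(*) includes NULLs, COUNT(column) excludes them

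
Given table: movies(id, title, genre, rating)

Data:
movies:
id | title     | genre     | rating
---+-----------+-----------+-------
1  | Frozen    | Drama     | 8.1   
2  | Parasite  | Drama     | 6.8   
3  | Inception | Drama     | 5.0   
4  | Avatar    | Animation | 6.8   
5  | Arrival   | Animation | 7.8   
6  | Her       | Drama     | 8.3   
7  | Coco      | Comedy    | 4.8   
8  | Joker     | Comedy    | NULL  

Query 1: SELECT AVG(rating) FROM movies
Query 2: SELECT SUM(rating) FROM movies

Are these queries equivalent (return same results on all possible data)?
No, not equivalent

Query 1 returns: [(6.8,)]
Query 2 returns: [(47.6,)]

Reason: AVG vs SUM give different aggregate values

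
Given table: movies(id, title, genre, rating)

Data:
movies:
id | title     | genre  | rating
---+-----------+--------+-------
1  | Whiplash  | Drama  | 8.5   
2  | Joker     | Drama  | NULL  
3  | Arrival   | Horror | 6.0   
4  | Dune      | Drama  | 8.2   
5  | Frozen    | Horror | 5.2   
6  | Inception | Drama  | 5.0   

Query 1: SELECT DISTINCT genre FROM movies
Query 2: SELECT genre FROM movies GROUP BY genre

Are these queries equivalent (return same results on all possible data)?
Yes, equivalent

Both queries return: [('Drama',), ('Horror',)]

Reason: Both get unique genres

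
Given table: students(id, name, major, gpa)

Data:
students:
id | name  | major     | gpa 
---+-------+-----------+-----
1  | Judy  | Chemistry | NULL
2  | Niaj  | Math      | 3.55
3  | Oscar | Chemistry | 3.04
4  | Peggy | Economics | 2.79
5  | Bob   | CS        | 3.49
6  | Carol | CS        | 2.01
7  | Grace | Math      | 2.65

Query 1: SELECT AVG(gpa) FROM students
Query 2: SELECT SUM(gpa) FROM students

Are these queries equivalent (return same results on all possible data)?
No, not equivalent

Query 1 returns: [(2.921666666666667,)]
Query 2 returns: [(17.53,)]

Reason: AVG vs SUM give different aggregate values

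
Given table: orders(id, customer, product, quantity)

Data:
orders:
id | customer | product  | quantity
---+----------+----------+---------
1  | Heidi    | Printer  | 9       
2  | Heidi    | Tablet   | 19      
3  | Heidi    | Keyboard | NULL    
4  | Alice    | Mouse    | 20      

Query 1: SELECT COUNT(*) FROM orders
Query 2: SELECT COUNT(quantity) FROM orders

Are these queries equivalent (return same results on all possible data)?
No, not equivalent

Query 1 returns: [(4,)]
Query 2 returns: [(3,)]

Reason: COUNT(*) includes NULLs, COUNT(column) excludes them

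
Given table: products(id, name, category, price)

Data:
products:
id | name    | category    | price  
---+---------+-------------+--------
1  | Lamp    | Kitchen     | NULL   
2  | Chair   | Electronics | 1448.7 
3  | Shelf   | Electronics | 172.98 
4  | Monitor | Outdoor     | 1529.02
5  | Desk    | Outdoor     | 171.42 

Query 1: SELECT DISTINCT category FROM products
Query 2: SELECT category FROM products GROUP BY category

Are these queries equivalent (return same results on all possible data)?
Yes, equivalent

Both queries return: [('Electronics',), ('Kitchen',), ('Outdoor',)]

Reason: Both get unique categorys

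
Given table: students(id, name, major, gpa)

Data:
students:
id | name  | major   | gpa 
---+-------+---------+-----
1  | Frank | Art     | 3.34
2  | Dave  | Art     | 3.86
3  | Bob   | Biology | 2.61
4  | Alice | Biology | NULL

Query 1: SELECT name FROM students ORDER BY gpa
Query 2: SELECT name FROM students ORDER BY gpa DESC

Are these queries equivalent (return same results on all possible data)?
No, not equivalent

Query 1 returns: [('Alice',), ('Bob',), ('Frank',), ('Dave',)]
Query 2 returns: [('Dave',), ('Frank',), ('Bob',), ('Alice',)]

Reason: ASC vs DESC gives opposite ordering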